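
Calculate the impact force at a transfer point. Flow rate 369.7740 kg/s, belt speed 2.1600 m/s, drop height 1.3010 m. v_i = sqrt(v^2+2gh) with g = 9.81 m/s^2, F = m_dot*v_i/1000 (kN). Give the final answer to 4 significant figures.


v_i = sqrt(2.1600^2 + 2*9.81*1.3010) = 5.49465 m/s
F = 369.7740 * 5.49465 / 1000
F = 2.032 kN


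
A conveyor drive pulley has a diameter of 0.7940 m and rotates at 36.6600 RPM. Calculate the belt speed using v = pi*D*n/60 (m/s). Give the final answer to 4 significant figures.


v = pi * 0.7940 * 36.6600 / 60
v = 1.524 m/s


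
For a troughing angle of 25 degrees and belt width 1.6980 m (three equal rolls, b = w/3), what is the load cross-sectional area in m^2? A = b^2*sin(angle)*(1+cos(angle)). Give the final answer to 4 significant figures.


b = 1.6980/3 = 0.566 m
A = 0.566^2 * sin(25 deg) * (1 + cos(25 deg))
A = 0.2581 m^2


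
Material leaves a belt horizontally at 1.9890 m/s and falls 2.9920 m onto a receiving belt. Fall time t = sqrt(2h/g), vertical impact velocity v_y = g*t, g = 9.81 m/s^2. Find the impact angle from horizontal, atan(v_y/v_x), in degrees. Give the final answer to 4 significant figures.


t = sqrt(2*2.9920/9.81) = 0.781018 s
v_y = 9.81 * 0.781018 = 7.66179 m/s
angle = atan(7.66179 / 1.9890) = 75.45 deg


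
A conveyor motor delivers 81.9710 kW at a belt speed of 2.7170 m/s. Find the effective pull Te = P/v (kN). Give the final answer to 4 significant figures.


Te = P / v = 81.9710 / 2.7170
Te = 30.17 kN


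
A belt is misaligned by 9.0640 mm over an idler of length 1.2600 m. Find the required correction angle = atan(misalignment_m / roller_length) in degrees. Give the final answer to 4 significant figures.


misalign_m = 9.0640 / 1000 = 0.009064 m
angle = atan(0.009064 / 1.2600)
angle = 0.4122 deg


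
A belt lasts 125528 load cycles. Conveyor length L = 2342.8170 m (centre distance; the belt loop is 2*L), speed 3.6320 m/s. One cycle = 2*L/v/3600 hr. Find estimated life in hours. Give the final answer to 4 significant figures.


cycle_time = 2 * 2342.8170 / 3.6320 / 3600 = 0.35836 hr
life = 125528 * 0.35836 = 44980 hours


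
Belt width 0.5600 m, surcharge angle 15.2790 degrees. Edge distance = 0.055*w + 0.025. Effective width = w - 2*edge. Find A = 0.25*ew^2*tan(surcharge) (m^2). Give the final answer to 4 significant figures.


edge = 0.055*0.5600 + 0.025 = 0.0558 m
ew = 0.5600 - 2*0.0558 = 0.4484 m
A = 0.25 * 0.4484^2 * tan(15.2790 deg)
A = 0.01373 m^2


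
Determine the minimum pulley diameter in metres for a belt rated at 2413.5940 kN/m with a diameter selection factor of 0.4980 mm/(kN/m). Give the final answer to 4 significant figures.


D = 2413.5940 * 0.4980 / 1000
D = 1.202 m


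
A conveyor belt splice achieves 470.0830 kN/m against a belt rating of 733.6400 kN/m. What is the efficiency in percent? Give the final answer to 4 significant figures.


Eff = 470.0830 / 733.6400 * 100
Eff = 64.08 %


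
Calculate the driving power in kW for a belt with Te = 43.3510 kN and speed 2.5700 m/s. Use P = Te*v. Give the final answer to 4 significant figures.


P = Te * v = 43.3510 * 2.5700
P = 111.4 kW


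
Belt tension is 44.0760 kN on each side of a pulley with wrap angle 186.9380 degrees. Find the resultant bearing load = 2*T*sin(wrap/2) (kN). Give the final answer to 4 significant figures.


F = 2 * 44.0760 * sin(186.9380/2 deg)
F = 87.99 kN


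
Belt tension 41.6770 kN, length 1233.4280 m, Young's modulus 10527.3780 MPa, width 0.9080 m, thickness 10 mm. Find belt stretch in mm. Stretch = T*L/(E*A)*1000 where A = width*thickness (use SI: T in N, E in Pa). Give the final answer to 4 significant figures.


A = 0.9080 * 0.01 = 0.00908 m^2
Stretch = 41.6770*1000 * 1233.4280 / (10527.3780e6 * 0.00908) * 1000
Stretch = 537.8 mm


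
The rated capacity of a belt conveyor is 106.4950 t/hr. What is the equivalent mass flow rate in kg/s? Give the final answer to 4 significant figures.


m_dot = 106.4950 * 1000 / 3600
m_dot = 29.58 kg/s


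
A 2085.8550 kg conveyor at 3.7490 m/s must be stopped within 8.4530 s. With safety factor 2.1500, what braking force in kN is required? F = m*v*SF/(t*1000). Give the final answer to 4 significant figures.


F = 2085.8550 * 3.7490 / 8.4530 * 2.1500 / 1000
F = 1.989 kN


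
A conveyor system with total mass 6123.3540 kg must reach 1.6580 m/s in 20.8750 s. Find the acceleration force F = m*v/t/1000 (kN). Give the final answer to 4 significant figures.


F = 6123.3540 * 1.6580 / 20.8750 / 1000
F = 0.4863 kN


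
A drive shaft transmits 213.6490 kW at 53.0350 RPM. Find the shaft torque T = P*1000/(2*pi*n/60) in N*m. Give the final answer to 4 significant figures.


omega = 2*pi*53.0350/60 = 5.55381 rad/s
T = 213.6490*1000 / 5.55381
T = 38470 N*m


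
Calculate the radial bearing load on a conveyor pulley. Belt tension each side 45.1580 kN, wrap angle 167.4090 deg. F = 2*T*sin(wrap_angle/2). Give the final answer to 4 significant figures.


F = 2 * 45.1580 * sin(167.4090/2 deg)
F = 89.77 kN


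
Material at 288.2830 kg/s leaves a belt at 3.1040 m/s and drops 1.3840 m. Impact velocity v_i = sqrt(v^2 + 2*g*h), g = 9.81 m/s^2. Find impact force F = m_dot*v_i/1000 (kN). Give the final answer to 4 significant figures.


v_i = sqrt(3.1040^2 + 2*9.81*1.3840) = 6.06539 m/s
F = 288.2830 * 6.06539 / 1000
F = 1.749 kN


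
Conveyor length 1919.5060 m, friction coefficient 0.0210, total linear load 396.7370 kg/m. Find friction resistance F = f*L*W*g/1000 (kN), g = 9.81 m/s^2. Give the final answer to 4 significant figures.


F = 0.0210 * 1919.5060 * 396.7370 * 9.81 / 1000
F = 156.9 kN


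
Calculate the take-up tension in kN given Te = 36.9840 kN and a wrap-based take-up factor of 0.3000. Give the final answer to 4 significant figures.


T_tu = 36.9840 * 0.3000
T_tu = 11.10 kN


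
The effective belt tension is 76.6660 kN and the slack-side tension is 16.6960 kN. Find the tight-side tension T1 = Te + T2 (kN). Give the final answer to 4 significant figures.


T1 = Te + T2 = 76.6660 + 16.6960
T1 = 93.36 kN


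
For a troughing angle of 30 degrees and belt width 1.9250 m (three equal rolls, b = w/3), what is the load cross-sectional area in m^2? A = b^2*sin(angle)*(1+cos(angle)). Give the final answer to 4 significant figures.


b = 1.9250/3 = 0.641667 m
A = 0.641667^2 * sin(30 deg) * (1 + cos(30 deg))
A = 0.3842 m^2


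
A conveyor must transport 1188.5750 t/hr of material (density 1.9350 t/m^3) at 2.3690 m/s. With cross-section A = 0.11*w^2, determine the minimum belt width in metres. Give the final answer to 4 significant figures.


A_req = 1188.5750 / (2.3690 * 1.9350 * 3600) = 0.0720241 m^2
w = sqrt(0.0720241 / 0.11)
w = 0.8092 m


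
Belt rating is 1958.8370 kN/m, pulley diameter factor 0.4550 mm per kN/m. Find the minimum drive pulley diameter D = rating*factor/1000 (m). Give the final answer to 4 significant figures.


D = 1958.8370 * 0.4550 / 1000
D = 0.8913 m


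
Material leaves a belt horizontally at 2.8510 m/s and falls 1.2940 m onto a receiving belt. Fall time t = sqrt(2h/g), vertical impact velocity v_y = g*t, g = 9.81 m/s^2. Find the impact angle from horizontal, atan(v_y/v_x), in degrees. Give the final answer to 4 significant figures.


t = sqrt(2*1.2940/9.81) = 0.513627 s
v_y = 9.81 * 0.513627 = 5.03868 m/s
angle = atan(5.03868 / 2.8510) = 60.50 deg


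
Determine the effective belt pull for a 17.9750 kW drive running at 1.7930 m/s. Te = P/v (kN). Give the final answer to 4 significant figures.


Te = P / v = 17.9750 / 1.7930
Te = 10.03 kN


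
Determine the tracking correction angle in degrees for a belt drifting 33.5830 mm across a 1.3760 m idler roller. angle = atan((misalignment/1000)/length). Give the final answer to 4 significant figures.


misalign_m = 33.5830 / 1000 = 0.033583 m
angle = atan(0.033583 / 1.3760)
angle = 1.398 deg


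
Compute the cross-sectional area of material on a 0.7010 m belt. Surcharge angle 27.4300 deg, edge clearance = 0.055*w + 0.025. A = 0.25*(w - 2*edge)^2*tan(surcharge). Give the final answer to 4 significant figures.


edge = 0.055*0.7010 + 0.025 = 0.063555 m
ew = 0.7010 - 2*0.063555 = 0.57389 m
A = 0.25 * 0.57389^2 * tan(27.4300 deg)
A = 0.04273 m^2


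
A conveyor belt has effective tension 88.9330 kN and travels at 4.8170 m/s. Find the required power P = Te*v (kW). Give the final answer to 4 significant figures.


P = Te * v = 88.9330 * 4.8170
P = 428.4 kW


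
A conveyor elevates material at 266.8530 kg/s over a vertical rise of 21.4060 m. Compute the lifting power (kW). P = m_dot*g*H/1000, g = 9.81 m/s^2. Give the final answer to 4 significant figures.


P = 266.8530 * 9.81 * 21.4060 / 1000
P = 56.04 kW


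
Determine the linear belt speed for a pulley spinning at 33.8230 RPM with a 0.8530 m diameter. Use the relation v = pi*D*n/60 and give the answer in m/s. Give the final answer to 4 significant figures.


v = pi * 0.8530 * 33.8230 / 60
v = 1.511 m/s


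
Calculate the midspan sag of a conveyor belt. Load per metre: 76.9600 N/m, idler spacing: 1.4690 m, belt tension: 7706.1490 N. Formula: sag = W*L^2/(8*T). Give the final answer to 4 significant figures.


sag = 76.9600 * 1.4690^2 / (8 * 7706.1490)
sag = 0.002694 m


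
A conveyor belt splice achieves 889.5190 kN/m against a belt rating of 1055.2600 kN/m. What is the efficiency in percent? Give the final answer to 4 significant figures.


Eff = 889.5190 / 1055.2600 * 100
Eff = 84.29 %


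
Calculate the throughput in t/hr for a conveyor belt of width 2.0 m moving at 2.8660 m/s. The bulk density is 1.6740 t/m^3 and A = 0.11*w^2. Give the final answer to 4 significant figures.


A = 0.11 * 2.0^2 = 0.44 m^2
C = 0.44 * 2.8660 * 1.6740 * 3600
C = 7600 t/hr


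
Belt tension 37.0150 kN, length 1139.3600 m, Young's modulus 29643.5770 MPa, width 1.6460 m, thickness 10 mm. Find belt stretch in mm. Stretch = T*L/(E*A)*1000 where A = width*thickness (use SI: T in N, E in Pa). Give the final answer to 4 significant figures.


A = 1.6460 * 0.01 = 0.01646 m^2
Stretch = 37.0150*1000 * 1139.3600 / (29643.5770e6 * 0.01646) * 1000
Stretch = 86.43 mm


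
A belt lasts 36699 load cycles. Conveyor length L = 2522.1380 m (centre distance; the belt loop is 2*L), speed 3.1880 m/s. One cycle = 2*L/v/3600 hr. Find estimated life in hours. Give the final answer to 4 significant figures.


cycle_time = 2 * 2522.1380 / 3.1880 / 3600 = 0.439519 hr
life = 36699 * 0.439519 = 16130 hours


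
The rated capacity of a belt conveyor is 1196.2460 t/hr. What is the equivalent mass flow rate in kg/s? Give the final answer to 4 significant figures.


m_dot = 1196.2460 * 1000 / 3600
m_dot = 332.3 kg/s


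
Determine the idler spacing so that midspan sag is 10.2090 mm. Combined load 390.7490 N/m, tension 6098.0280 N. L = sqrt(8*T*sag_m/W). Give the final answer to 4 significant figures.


sag = 10.2090/1000 = 0.010209 m
L = sqrt(8 * 6098.0280 * 0.010209 / 390.7490)
L = 1.129 m


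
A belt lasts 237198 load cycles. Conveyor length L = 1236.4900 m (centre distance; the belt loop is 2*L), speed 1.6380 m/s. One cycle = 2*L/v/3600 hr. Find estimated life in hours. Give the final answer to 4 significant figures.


cycle_time = 2 * 1236.4900 / 1.6380 / 3600 = 0.419377 hr
life = 237198 * 0.419377 = 99480 hours


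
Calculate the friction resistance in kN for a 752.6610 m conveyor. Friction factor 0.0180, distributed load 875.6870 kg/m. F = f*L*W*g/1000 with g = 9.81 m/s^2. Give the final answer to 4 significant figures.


F = 0.0180 * 752.6610 * 875.6870 * 9.81 / 1000
F = 116.4 kN


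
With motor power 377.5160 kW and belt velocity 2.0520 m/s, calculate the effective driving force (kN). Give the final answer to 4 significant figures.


Te = P / v = 377.5160 / 2.0520
Te = 184.0 kN


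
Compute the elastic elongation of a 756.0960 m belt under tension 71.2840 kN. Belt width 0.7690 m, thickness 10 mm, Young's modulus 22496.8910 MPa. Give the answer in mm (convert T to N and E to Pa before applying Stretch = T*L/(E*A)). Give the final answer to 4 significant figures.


A = 0.7690 * 0.01 = 0.00769 m^2
Stretch = 71.2840*1000 * 756.0960 / (22496.8910e6 * 0.00769) * 1000
Stretch = 311.5 mm


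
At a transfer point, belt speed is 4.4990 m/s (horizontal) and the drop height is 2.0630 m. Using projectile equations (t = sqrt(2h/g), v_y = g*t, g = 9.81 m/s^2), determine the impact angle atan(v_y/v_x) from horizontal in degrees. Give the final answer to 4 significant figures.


t = sqrt(2*2.0630/9.81) = 0.64853 s
v_y = 9.81 * 0.64853 = 6.36208 m/s
angle = atan(6.36208 / 4.4990) = 54.73 deg


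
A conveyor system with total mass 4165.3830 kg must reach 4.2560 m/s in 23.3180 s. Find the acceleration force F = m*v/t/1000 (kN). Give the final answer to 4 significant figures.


F = 4165.3830 * 4.2560 / 23.3180 / 1000
F = 0.7603 kN


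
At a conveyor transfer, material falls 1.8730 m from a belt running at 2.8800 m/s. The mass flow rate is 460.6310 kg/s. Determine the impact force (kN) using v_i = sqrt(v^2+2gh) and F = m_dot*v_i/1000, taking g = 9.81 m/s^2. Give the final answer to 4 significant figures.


v_i = sqrt(2.8800^2 + 2*9.81*1.8730) = 6.71138 m/s
F = 460.6310 * 6.71138 / 1000
F = 3.091 kN


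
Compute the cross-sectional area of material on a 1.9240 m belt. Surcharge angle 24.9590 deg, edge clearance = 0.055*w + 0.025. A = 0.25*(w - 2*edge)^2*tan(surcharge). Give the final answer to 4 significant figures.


edge = 0.055*1.9240 + 0.025 = 0.13082 m
ew = 1.9240 - 2*0.13082 = 1.66236 m
A = 0.25 * 1.66236^2 * tan(24.9590 deg)
A = 0.3216 m^2


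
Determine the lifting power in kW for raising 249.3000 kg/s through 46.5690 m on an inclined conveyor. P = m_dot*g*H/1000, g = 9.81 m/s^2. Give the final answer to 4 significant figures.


P = 249.3000 * 9.81 * 46.5690 / 1000
P = 113.9 kW


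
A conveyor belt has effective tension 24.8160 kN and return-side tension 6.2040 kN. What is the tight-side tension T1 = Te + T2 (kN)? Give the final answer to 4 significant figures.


T1 = Te + T2 = 24.8160 + 6.2040
T1 = 31.02 kN


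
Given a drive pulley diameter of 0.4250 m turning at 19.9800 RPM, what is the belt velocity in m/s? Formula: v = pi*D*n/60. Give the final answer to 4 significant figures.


v = pi * 0.4250 * 19.9800 / 60
v = 0.4446 m/s


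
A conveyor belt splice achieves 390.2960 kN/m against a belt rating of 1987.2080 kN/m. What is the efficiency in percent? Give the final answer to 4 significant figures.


Eff = 390.2960 / 1987.2080 * 100
Eff = 19.64 %


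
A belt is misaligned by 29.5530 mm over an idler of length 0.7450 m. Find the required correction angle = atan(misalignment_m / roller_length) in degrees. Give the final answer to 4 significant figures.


misalign_m = 29.5530 / 1000 = 0.029553 m
angle = atan(0.029553 / 0.7450)
angle = 2.272 deg


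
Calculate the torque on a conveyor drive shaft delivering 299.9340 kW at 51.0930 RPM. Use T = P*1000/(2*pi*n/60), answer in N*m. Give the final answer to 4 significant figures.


omega = 2*pi*51.0930/60 = 5.35045 rad/s
T = 299.9340*1000 / 5.35045
T = 56060 N*m


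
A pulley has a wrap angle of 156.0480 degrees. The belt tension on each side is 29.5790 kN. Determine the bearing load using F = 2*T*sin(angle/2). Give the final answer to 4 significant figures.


F = 2 * 29.5790 * sin(156.0480/2 deg)
F = 57.87 kN


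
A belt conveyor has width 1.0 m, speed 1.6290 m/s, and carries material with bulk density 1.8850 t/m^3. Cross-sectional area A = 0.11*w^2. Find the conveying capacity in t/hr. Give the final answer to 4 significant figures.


A = 0.11 * 1.0^2 = 0.11 m^2
C = 0.11 * 1.6290 * 1.8850 * 3600
C = 1216 t/hr


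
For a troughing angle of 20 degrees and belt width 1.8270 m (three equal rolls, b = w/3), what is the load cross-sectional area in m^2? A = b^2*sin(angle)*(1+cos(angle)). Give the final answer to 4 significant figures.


b = 1.8270/3 = 0.609 m
A = 0.609^2 * sin(20 deg) * (1 + cos(20 deg))
A = 0.2460 m^2


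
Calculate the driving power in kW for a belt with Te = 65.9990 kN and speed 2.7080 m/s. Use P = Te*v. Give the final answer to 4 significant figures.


P = Te * v = 65.9990 * 2.7080
P = 178.7 kW


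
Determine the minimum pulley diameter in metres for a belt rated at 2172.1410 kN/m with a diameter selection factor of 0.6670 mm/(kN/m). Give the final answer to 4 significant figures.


D = 2172.1410 * 0.6670 / 1000
D = 1.449 m


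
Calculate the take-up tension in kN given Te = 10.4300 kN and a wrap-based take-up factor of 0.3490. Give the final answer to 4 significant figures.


T_tu = 10.4300 * 0.3490
T_tu = 3.640 kN


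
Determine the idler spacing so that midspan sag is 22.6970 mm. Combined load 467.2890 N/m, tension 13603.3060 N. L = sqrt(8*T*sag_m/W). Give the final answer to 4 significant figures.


sag = 22.6970/1000 = 0.022697 m
L = sqrt(8 * 13603.3060 * 0.022697 / 467.2890)
L = 2.299 m


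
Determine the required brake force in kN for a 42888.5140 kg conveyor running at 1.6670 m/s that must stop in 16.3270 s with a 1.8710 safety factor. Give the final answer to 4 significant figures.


F = 42888.5140 * 1.6670 / 16.3270 * 1.8710 / 1000
F = 8.193 kN


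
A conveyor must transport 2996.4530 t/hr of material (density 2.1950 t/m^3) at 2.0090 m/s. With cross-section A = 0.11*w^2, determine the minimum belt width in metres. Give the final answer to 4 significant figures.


A_req = 2996.4530 / (2.0090 * 2.1950 * 3600) = 0.188752 m^2
w = sqrt(0.188752 / 0.11)
w = 1.310 m


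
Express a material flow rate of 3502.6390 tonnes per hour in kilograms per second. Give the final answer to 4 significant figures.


m_dot = 3502.6390 * 1000 / 3600
m_dot = 973.0 kg/s


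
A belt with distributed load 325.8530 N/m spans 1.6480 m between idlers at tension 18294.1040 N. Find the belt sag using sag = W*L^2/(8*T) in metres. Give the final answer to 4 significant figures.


sag = 325.8530 * 1.6480^2 / (8 * 18294.1040)
sag = 0.006047 m


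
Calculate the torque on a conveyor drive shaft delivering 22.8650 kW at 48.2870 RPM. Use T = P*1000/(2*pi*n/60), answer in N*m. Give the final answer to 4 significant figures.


omega = 2*pi*48.2870/60 = 5.0566 rad/s
T = 22.8650*1000 / 5.0566
T = 4522 N*m


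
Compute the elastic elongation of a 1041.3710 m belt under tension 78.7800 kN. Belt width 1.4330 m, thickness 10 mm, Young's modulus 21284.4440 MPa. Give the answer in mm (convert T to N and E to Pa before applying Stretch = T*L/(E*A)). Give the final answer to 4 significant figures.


A = 1.4330 * 0.01 = 0.01433 m^2
Stretch = 78.7800*1000 * 1041.3710 / (21284.4440e6 * 0.01433) * 1000
Stretch = 269.0 mm


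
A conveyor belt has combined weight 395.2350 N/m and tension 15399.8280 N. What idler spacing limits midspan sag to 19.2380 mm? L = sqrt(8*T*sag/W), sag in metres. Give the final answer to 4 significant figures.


sag = 19.2380/1000 = 0.019238 m
L = sqrt(8 * 15399.8280 * 0.019238 / 395.2350)
L = 2.449 m


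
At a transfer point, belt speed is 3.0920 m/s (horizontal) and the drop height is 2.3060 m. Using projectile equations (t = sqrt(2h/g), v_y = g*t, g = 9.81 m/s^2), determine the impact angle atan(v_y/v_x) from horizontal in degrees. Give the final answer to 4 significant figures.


t = sqrt(2*2.3060/9.81) = 0.685662 s
v_y = 9.81 * 0.685662 = 6.72634 m/s
angle = atan(6.72634 / 3.0920) = 65.31 deg


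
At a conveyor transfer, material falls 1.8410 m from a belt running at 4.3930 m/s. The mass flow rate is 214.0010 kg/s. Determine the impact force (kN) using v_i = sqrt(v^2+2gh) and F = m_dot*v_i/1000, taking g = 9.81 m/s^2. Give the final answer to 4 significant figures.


v_i = sqrt(4.3930^2 + 2*9.81*1.8410) = 7.44439 m/s
F = 214.0010 * 7.44439 / 1000
F = 1.593 kN


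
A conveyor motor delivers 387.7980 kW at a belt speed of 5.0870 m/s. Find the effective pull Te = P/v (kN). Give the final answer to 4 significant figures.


Te = P / v = 387.7980 / 5.0870
Te = 76.23 kN


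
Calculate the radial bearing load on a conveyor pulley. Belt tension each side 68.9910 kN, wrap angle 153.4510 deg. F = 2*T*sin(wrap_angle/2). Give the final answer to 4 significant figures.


F = 2 * 68.9910 * sin(153.4510/2 deg)
F = 134.3 kN


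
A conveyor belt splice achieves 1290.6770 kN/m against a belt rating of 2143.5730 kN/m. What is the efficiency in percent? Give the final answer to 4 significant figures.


Eff = 1290.6770 / 2143.5730 * 100
Eff = 60.21 %


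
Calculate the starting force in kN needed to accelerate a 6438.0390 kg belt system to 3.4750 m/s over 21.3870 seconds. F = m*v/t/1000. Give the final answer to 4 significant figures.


F = 6438.0390 * 3.4750 / 21.3870 / 1000
F = 1.046 kN


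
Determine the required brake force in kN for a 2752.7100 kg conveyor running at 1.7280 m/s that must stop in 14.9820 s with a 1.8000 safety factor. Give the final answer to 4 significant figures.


F = 2752.7100 * 1.7280 / 14.9820 * 1.8000 / 1000
F = 0.5715 kN


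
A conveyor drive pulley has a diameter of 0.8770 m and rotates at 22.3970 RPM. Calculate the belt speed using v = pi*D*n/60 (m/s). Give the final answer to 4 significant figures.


v = pi * 0.8770 * 22.3970 / 60
v = 1.028 m/s


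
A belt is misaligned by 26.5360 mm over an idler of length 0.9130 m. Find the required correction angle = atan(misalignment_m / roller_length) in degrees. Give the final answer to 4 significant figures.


misalign_m = 26.5360 / 1000 = 0.026536 m
angle = atan(0.026536 / 0.9130)
angle = 1.665 deg


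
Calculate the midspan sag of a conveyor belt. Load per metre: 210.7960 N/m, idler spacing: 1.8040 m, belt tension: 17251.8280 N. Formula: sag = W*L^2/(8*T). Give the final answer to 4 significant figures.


sag = 210.7960 * 1.8040^2 / (8 * 17251.8280)
sag = 0.004971 m


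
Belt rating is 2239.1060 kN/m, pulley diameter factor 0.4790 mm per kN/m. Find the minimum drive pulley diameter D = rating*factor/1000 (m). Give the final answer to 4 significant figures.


D = 2239.1060 * 0.4790 / 1000
D = 1.073 m


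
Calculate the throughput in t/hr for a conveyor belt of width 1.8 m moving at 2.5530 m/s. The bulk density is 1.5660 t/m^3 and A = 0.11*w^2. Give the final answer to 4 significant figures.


A = 0.11 * 1.8^2 = 0.3564 m^2
C = 0.3564 * 2.5530 * 1.5660 * 3600
C = 5130 t/hr


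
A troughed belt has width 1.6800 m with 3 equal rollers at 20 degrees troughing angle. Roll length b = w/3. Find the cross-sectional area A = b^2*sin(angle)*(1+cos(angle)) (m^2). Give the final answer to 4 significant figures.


b = 1.6800/3 = 0.56 m
A = 0.56^2 * sin(20 deg) * (1 + cos(20 deg))
A = 0.2080 m^2


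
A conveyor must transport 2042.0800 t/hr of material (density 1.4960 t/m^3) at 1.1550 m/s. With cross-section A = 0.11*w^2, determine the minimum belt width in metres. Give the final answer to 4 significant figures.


A_req = 2042.0800 / (1.1550 * 1.4960 * 3600) = 0.328289 m^2
w = sqrt(0.328289 / 0.11)
w = 1.728 m


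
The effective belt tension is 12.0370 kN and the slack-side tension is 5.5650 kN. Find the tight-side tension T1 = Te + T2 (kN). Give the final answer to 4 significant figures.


T1 = Te + T2 = 12.0370 + 5.5650
T1 = 17.60 kN


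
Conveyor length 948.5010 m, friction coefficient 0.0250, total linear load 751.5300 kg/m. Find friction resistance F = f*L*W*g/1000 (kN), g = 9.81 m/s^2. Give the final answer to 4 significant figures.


F = 0.0250 * 948.5010 * 751.5300 * 9.81 / 1000
F = 174.8 kN


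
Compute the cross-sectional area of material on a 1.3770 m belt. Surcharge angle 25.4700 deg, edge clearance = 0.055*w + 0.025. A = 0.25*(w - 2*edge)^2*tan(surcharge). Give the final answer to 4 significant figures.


edge = 0.055*1.3770 + 0.025 = 0.100735 m
ew = 1.3770 - 2*0.100735 = 1.17553 m
A = 0.25 * 1.17553^2 * tan(25.4700 deg)
A = 0.1646 m^2


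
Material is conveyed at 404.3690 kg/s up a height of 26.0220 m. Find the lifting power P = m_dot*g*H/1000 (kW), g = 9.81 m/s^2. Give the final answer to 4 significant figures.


P = 404.3690 * 9.81 * 26.0220 / 1000
P = 103.2 kW


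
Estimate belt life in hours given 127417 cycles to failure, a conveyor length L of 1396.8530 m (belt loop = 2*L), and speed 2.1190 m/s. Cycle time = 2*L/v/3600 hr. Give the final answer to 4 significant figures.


cycle_time = 2 * 1396.8530 / 2.1190 / 3600 = 0.366224 hr
life = 127417 * 0.366224 = 46660 hours


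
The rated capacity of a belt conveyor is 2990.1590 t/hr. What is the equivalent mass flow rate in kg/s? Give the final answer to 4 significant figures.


m_dot = 2990.1590 * 1000 / 3600
m_dot = 830.6 kg/s


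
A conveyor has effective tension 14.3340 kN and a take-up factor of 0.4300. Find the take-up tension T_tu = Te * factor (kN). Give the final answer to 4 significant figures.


T_tu = 14.3340 * 0.4300
T_tu = 6.164 kN


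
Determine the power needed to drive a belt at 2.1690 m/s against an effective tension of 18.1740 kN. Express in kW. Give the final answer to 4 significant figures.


P = Te * v = 18.1740 * 2.1690
P = 39.42 kW


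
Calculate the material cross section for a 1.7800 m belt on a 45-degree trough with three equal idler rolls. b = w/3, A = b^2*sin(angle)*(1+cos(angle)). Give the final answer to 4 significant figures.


b = 1.7800/3 = 0.593333 m
A = 0.593333^2 * sin(45 deg) * (1 + cos(45 deg))
A = 0.4250 m^2


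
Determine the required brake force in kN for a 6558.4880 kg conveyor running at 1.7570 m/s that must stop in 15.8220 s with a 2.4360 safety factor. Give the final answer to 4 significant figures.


F = 6558.4880 * 1.7570 / 15.8220 * 2.4360 / 1000
F = 1.774 kN


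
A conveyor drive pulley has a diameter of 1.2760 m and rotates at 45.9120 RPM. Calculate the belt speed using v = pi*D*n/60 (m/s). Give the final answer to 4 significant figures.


v = pi * 1.2760 * 45.9120 / 60
v = 3.067 m/s


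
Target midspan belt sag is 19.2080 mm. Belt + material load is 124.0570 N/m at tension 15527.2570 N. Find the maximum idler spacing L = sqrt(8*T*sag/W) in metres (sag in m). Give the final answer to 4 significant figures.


sag = 19.2080/1000 = 0.019208 m
L = sqrt(8 * 15527.2570 * 0.019208 / 124.0570)
L = 4.386 m


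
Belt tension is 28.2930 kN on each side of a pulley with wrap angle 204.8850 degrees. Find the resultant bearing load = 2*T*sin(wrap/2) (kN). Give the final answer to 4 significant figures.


F = 2 * 28.2930 * sin(204.8850/2 deg)
F = 55.26 kN


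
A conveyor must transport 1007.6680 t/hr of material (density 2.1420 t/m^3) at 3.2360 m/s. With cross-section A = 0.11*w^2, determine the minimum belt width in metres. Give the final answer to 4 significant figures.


A_req = 1007.6680 / (3.2360 * 2.1420 * 3600) = 0.0403819 m^2
w = sqrt(0.0403819 / 0.11)
w = 0.6059 m


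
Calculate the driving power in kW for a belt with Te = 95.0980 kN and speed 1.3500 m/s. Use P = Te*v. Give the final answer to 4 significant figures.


P = Te * v = 95.0980 * 1.3500
P = 128.4 kW


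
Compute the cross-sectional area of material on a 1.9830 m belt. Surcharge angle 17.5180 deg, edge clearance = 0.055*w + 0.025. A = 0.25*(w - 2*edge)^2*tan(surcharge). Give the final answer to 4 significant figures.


edge = 0.055*1.9830 + 0.025 = 0.134065 m
ew = 1.9830 - 2*0.134065 = 1.71487 m
A = 0.25 * 1.71487^2 * tan(17.5180 deg)
A = 0.2321 m^2


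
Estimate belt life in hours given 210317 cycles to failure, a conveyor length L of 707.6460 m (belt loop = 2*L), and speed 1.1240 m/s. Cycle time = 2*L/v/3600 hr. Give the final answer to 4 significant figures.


cycle_time = 2 * 707.6460 / 1.1240 / 3600 = 0.349766 hr
life = 210317 * 0.349766 = 73560 hours


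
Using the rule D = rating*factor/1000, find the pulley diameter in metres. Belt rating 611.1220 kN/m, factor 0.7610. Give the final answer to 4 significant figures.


D = 611.1220 * 0.7610 / 1000
D = 0.4651 m


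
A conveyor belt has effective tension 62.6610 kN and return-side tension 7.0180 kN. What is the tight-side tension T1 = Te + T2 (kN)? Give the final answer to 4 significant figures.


T1 = Te + T2 = 62.6610 + 7.0180
T1 = 69.68 kN


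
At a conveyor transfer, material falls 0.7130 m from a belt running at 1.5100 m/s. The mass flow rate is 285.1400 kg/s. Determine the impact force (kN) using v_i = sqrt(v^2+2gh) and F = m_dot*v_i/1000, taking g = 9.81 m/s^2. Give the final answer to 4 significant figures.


v_i = sqrt(1.5100^2 + 2*9.81*0.7130) = 4.0335 m/s
F = 285.1400 * 4.0335 / 1000
F = 1.150 kN


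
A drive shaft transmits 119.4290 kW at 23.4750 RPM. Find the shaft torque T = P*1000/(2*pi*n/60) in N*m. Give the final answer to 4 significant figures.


omega = 2*pi*23.4750/60 = 2.4583 rad/s
T = 119.4290*1000 / 2.4583
T = 48580 N*m


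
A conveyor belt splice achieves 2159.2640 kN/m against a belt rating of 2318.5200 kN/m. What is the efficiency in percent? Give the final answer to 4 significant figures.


Eff = 2159.2640 / 2318.5200 * 100
Eff = 93.13 %


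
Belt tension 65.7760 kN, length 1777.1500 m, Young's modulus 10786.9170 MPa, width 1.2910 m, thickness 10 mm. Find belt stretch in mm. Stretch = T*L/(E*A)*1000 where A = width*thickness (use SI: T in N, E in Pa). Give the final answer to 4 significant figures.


A = 1.2910 * 0.01 = 0.01291 m^2
Stretch = 65.7760*1000 * 1777.1500 / (10786.9170e6 * 0.01291) * 1000
Stretch = 839.4 mm


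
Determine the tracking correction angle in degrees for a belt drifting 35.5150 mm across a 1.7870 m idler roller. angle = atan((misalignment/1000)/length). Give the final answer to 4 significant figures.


misalign_m = 35.5150 / 1000 = 0.035515 m
angle = atan(0.035515 / 1.7870)
angle = 1.139 deg


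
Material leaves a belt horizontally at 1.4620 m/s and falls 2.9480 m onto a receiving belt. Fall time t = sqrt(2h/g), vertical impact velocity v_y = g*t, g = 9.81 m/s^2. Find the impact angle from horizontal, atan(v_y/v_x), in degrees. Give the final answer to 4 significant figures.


t = sqrt(2*2.9480/9.81) = 0.775254 s
v_y = 9.81 * 0.775254 = 7.60524 m/s
angle = atan(7.60524 / 1.4620) = 79.12 deg


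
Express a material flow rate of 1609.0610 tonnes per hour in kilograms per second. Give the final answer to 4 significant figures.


m_dot = 1609.0610 * 1000 / 3600
m_dot = 447.0 kg/s


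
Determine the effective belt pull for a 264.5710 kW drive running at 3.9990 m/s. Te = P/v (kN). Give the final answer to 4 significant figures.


Te = P / v = 264.5710 / 3.9990
Te = 66.16 kN


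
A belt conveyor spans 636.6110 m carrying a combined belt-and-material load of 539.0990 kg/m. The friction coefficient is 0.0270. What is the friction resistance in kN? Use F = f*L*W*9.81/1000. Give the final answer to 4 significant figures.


F = 0.0270 * 636.6110 * 539.0990 * 9.81 / 1000
F = 90.90 kN


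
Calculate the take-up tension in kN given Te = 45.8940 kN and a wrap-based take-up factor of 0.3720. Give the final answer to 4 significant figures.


T_tu = 45.8940 * 0.3720
T_tu = 17.07 kN


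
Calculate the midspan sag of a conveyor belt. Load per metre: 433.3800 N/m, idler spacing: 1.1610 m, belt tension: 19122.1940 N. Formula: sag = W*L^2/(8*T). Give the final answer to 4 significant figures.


sag = 433.3800 * 1.1610^2 / (8 * 19122.1940)
sag = 0.003819 m


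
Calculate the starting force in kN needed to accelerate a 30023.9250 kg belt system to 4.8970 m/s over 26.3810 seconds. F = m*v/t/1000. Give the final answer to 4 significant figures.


F = 30023.9250 * 4.8970 / 26.3810 / 1000
F = 5.573 kN


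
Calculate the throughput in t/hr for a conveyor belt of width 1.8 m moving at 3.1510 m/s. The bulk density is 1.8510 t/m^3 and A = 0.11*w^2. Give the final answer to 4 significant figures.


A = 0.11 * 1.8^2 = 0.3564 m^2
C = 0.3564 * 3.1510 * 1.8510 * 3600
C = 7483 t/hr


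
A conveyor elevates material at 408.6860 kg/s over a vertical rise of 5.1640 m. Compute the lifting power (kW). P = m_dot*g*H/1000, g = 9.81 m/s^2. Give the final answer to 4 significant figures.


P = 408.6860 * 9.81 * 5.1640 / 1000
P = 20.70 kW


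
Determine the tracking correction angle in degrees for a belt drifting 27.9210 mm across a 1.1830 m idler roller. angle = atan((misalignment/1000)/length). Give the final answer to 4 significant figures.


misalign_m = 27.9210 / 1000 = 0.027921 m
angle = atan(0.027921 / 1.1830)
angle = 1.352 deg


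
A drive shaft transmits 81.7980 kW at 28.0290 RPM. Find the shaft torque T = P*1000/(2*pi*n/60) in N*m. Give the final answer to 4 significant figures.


omega = 2*pi*28.0290/60 = 2.93519 rad/s
T = 81.7980*1000 / 2.93519
T = 27870 N*m


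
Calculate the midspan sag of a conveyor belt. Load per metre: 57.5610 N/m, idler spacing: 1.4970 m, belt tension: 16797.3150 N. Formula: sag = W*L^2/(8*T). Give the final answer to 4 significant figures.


sag = 57.5610 * 1.4970^2 / (8 * 16797.3150)
sag = 0.0009599 m


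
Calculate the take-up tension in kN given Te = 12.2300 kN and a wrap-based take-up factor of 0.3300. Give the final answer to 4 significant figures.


T_tu = 12.2300 * 0.3300
T_tu = 4.036 kN


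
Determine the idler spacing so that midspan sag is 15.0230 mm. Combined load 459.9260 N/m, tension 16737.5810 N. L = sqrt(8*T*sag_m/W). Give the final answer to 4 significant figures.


sag = 15.0230/1000 = 0.015023 m
L = sqrt(8 * 16737.5810 * 0.015023 / 459.9260)
L = 2.091 m


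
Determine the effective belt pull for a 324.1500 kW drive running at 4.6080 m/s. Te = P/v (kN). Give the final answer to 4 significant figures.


Te = P / v = 324.1500 / 4.6080
Te = 70.35 kN


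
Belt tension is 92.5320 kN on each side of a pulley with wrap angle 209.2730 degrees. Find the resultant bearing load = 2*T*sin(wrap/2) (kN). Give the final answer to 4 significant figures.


F = 2 * 92.5320 * sin(209.2730/2 deg)
F = 179.1 kN


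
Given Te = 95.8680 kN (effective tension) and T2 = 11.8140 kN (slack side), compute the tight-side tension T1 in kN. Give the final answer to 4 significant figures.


T1 = Te + T2 = 95.8680 + 11.8140
T1 = 107.7 kN


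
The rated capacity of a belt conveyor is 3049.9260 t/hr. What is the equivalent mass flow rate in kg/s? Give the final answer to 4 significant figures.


m_dot = 3049.9260 * 1000 / 3600
m_dot = 847.2 kg/s


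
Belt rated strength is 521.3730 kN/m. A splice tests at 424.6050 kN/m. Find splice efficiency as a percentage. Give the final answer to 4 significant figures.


Eff = 424.6050 / 521.3730 * 100
Eff = 81.44 %


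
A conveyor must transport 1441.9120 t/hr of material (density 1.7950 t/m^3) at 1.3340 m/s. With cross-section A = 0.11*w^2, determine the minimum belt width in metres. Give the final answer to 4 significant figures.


A_req = 1441.9120 / (1.3340 * 1.7950 * 3600) = 0.167269 m^2
w = sqrt(0.167269 / 0.11)
w = 1.233 m


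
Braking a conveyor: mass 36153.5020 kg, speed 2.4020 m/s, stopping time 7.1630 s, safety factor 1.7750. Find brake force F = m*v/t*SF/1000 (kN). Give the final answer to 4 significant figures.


F = 36153.5020 * 2.4020 / 7.1630 * 1.7750 / 1000
F = 21.52 kN


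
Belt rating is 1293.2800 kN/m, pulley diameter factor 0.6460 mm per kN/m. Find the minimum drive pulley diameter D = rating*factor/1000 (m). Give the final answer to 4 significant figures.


D = 1293.2800 * 0.6460 / 1000
D = 0.8355 m


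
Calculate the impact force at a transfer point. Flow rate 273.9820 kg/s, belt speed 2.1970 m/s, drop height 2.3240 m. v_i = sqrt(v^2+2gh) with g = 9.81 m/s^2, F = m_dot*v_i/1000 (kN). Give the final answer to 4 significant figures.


v_i = sqrt(2.1970^2 + 2*9.81*2.3240) = 7.10096 m/s
F = 273.9820 * 7.10096 / 1000
F = 1.946 kN


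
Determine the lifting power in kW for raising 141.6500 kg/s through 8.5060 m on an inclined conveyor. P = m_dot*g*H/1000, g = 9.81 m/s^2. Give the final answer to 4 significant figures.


P = 141.6500 * 9.81 * 8.5060 / 1000
P = 11.82 kW


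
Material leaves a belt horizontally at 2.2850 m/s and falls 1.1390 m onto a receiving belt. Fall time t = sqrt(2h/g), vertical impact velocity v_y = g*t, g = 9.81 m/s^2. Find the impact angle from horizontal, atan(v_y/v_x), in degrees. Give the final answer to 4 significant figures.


t = sqrt(2*1.1390/9.81) = 0.481884 s
v_y = 9.81 * 0.481884 = 4.72728 m/s
angle = atan(4.72728 / 2.2850) = 64.20 deg


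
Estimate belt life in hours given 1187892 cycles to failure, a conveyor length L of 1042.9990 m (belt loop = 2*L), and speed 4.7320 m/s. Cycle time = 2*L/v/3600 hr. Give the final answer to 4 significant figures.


cycle_time = 2 * 1042.9990 / 4.7320 / 3600 = 0.122452 hr
life = 1187892 * 0.122452 = 145500 hours


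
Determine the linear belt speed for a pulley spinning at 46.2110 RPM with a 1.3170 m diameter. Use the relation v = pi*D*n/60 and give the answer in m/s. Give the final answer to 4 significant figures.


v = pi * 1.3170 * 46.2110 / 60
v = 3.187 m/s


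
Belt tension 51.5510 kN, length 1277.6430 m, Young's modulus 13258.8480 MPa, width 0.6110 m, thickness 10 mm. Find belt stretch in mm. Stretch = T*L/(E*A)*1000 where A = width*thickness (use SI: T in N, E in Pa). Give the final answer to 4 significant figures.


A = 0.6110 * 0.01 = 0.00611 m^2
Stretch = 51.5510*1000 * 1277.6430 / (13258.8480e6 * 0.00611) * 1000
Stretch = 813.0 mm


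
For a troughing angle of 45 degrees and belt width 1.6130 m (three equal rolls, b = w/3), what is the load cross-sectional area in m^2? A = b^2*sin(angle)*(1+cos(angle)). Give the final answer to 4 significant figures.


b = 1.6130/3 = 0.537667 m
A = 0.537667^2 * sin(45 deg) * (1 + cos(45 deg))
A = 0.3490 m^2


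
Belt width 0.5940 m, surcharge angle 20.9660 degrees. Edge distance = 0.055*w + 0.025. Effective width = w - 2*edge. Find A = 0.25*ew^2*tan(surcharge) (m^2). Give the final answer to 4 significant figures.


edge = 0.055*0.5940 + 0.025 = 0.05767 m
ew = 0.5940 - 2*0.05767 = 0.47866 m
A = 0.25 * 0.47866^2 * tan(20.9660 deg)
A = 0.02195 m^2


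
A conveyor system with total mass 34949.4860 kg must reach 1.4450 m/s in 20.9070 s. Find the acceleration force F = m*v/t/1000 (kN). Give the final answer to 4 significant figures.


F = 34949.4860 * 1.4450 / 20.9070 / 1000
F = 2.416 kN


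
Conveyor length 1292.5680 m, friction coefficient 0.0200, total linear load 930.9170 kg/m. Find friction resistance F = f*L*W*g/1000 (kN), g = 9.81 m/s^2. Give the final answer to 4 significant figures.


F = 0.0200 * 1292.5680 * 930.9170 * 9.81 / 1000
F = 236.1 kN


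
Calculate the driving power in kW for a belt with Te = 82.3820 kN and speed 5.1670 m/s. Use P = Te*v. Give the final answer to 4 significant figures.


P = Te * v = 82.3820 * 5.1670
P = 425.7 kW


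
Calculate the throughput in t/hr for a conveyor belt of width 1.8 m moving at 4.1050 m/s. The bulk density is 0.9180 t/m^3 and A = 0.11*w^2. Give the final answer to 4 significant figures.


A = 0.11 * 1.8^2 = 0.3564 m^2
C = 0.3564 * 4.1050 * 0.9180 * 3600
C = 4835 t/hr


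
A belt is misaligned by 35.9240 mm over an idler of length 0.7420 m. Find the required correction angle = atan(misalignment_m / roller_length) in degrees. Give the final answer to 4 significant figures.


misalign_m = 35.9240 / 1000 = 0.035924 m
angle = atan(0.035924 / 0.7420)
angle = 2.772 deg


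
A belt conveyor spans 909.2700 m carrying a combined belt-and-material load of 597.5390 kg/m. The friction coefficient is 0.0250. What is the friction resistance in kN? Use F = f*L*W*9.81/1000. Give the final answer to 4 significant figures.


F = 0.0250 * 909.2700 * 597.5390 * 9.81 / 1000
F = 133.3 kN


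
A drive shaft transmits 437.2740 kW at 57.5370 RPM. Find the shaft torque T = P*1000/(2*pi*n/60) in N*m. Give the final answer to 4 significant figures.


omega = 2*pi*57.5370/60 = 6.02526 rad/s
T = 437.2740*1000 / 6.02526
T = 72570 N*m
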